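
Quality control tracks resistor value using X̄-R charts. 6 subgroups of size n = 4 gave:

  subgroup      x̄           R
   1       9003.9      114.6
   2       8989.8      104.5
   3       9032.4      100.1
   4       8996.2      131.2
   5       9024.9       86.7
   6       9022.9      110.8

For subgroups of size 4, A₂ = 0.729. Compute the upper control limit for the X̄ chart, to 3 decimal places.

9090.403

X̄̄ = (9003.9 + 8989.8 + 9032.4 + 8996.2 + 9024.9 + 9022.9) / 6 = 54070.1000 / 6 = 9011.6833
R̄ = (114.6 + 104.5 + 100.1 + 131.2 + 86.7 + 110.8) / 6 = 647.9000 / 6 = 107.9833
UCL = X̄̄ + A₂·R̄ = 9011.6833 + 0.729 × 107.9833 = 9090.4032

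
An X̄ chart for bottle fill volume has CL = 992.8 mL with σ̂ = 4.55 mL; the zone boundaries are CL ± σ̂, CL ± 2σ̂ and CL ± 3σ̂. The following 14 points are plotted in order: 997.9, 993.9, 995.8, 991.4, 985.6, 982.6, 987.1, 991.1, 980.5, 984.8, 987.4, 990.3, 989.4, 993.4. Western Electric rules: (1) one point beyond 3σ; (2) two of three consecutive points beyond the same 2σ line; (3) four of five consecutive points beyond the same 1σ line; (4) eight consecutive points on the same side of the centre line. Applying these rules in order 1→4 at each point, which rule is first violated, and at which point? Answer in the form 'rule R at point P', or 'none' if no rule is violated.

rule 3 at point 9

Zone of each point (C = within 1σ̂, B = 1σ̂–2σ̂, A = 2σ̂–3σ̂, * = beyond 3σ̂; sign = side of CL): 1:+B, 2:+C, 3:+C, 4:-C, 5:-B, 6:-A, 7:-B, 8:-C, 9:-A, 10:-B, 11:-B, 12:-C, 13:-C, 14:+C
Rule 3 (four of five consecutive points beyond the same 1σ limit) is satisfied at point 9.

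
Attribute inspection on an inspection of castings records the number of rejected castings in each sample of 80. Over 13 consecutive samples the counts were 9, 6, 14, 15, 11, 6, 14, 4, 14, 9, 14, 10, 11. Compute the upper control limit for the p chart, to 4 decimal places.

p̄ = Σdᵢ / (k·n) = 137 / (13 × 80) = 0.13173
UCL = p̄ + 3·√(p̄(1−p̄)/n) = 0.13173 + 3 × √(0.13173×0.86827/80) = 0.13173 + 3 × 0.03781 = 0.24517

0.2452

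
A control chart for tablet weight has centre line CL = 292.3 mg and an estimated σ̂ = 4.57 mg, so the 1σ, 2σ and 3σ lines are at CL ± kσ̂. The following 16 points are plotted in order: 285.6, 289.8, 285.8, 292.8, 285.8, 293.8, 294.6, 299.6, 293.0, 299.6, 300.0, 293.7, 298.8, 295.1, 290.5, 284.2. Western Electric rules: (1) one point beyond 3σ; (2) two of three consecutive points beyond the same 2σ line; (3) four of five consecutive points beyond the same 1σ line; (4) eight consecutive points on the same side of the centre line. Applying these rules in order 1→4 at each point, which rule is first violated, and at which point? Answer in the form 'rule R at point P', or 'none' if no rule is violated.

rule 4 at point 13

Zone of each point (C = within 1σ̂, B = 1σ̂–2σ̂, A = 2σ̂–3σ̂, * = beyond 3σ̂; sign = side of CL): 1:-B, 2:-C, 3:-B, 4:+C, 5:-B, 6:+C, 7:+C, 8:+B, 9:+C, 10:+B, 11:+B, 12:+C, 13:+B, 14:+C, 15:-C, 16:-B
Rule 4 (eight consecutive points on the same side of the centre line) is satisfied at point 13.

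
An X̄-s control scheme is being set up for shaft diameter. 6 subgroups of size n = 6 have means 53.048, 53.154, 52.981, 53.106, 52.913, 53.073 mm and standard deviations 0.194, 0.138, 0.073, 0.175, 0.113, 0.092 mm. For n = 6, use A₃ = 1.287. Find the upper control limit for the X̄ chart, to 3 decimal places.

X̄̄ = (53.048 + 53.154 + 52.981 + 53.106 + 52.913 + 53.073) / 6 = 53.0458
s̄ = (0.194 + 0.138 + 0.073 + 0.175 + 0.113 + 0.092) / 6 = 0.1308
UCL = X̄̄ + A₃·s̄ = 53.0458 + 1.287 × 0.1308 = 53.2142

53.214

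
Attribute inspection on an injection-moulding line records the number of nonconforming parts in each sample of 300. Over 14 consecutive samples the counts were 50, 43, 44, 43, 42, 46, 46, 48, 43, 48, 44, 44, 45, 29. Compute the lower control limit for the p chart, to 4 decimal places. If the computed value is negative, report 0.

0.0852

p̄ = Σdᵢ / (k·n) = 615 / (14 × 300) = 0.14643
LCL = p̄ − 3·√(p̄(1−p̄)/n) = 0.14643 − 3 × 0.02041 = 0.08519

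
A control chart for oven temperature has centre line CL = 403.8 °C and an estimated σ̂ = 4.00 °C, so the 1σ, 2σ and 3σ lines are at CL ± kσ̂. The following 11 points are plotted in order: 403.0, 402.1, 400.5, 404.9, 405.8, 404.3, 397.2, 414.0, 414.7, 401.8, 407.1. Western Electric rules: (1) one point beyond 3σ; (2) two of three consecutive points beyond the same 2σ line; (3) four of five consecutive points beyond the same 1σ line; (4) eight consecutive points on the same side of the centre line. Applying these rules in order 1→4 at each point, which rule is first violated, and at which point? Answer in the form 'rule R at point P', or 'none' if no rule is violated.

Zone of each point (C = within 1σ̂, B = 1σ̂–2σ̂, A = 2σ̂–3σ̂, * = beyond 3σ̂; sign = side of CL): 1:-C, 2:-C, 3:-C, 4:+C, 5:+C, 6:+C, 7:-B, 8:+A, 9:+A, 10:-C, 11:+C
Rule 2 (two of three consecutive points beyond the same 2σ limit) is satisfied at point 9.

rule 2 at point 9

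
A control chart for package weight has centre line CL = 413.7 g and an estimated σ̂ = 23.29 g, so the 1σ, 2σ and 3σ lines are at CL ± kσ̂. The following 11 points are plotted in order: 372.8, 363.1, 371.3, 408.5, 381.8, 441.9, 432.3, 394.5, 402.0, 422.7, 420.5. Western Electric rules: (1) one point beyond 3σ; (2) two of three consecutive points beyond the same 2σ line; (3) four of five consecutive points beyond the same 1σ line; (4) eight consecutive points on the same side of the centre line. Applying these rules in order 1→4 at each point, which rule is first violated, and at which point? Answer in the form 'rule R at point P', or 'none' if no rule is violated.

Zone of each point (C = within 1σ̂, B = 1σ̂–2σ̂, A = 2σ̂–3σ̂, * = beyond 3σ̂; sign = side of CL): 1:-B, 2:-A, 3:-B, 4:-C, 5:-B, 6:+B, 7:+C, 8:-C, 9:-C, 10:+C, 11:+C
Rule 3 (four of five consecutive points beyond the same 1σ limit) is satisfied at point 5.

rule 3 at point 5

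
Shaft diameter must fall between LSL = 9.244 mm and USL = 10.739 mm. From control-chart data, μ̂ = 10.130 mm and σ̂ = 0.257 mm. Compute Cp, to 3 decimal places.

0.970

Cp = (USL − LSL) / (6σ̂) = (10.739 − 9.244) / (6 × 0.257) = 1.4950 / 1.5420 = 0.9695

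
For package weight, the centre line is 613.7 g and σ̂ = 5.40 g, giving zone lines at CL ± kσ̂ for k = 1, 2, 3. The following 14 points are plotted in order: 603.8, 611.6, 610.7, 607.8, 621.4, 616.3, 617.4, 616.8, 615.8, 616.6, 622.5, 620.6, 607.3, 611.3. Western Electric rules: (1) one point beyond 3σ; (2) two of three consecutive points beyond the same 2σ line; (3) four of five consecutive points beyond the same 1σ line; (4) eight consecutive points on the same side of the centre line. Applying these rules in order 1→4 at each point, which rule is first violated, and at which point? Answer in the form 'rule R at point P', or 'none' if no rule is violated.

Zone of each point (C = within 1σ̂, B = 1σ̂–2σ̂, A = 2σ̂–3σ̂, * = beyond 3σ̂; sign = side of CL): 1:-B, 2:-C, 3:-C, 4:-B, 5:+B, 6:+C, 7:+C, 8:+C, 9:+C, 10:+C, 11:+B, 12:+B, 13:-B, 14:-C
Rule 4 (eight consecutive points on the same side of the centre line) is satisfied at point 12.

rule 4 at point 12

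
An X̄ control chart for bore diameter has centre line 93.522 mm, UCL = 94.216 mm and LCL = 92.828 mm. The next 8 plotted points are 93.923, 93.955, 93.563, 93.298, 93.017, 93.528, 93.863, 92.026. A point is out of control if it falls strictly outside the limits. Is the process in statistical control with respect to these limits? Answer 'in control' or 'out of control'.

Compare each point to [92.828, 94.216]: sample 8 = 92.026 < LCL.

out of control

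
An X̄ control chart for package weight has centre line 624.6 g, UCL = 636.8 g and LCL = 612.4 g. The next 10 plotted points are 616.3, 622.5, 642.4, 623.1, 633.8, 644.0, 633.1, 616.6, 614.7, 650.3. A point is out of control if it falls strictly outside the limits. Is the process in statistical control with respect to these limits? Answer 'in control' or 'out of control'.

Compare each point to [612.4, 636.8]: sample 3 = 642.4 > UCL; sample 6 = 644.0 > UCL; sample 10 = 650.3 > UCL.

out of control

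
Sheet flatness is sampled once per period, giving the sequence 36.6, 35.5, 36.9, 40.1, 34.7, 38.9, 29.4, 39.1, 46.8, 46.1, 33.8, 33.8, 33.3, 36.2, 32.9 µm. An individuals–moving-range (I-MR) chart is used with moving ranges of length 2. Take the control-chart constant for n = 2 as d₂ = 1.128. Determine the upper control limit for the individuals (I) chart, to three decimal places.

48.699

X̄ = (36.6 + 35.5 + 36.9 + 40.1 + 34.7 + 38.9 + 29.4 + 39.1 + 46.8 + 46.1 + 33.8 + 33.8 + 33.3 + 36.2 + 32.9) / 15 = 36.9400
Moving ranges: 1.1, 1.4, 3.2, 5.4, 4.2, 9.5, 9.7, 7.7, 0.7, 12.3, 0.0, 0.5, 2.9, 3.3; M̄R̄ = 61.9000 / 14 = 4.4214
UCL = X̄ + 3·M̄R̄/d₂ = 36.9400 + 3 × 4.4214 / 1.128 = 48.6991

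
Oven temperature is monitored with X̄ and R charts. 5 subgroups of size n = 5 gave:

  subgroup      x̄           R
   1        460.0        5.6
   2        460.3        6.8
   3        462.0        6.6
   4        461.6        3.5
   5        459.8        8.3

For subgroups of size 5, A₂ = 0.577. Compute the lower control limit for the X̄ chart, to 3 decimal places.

457.186

X̄̄ = (460.0 + 460.3 + 462.0 + 461.6 + 459.8) / 5 = 2303.7000 / 5 = 460.7400
R̄ = (5.6 + 6.8 + 6.6 + 3.5 + 8.3) / 5 = 30.8000 / 5 = 6.1600
LCL = X̄̄ − A₂·R̄ = 460.7400 − 0.577 × 6.1600 = 457.1857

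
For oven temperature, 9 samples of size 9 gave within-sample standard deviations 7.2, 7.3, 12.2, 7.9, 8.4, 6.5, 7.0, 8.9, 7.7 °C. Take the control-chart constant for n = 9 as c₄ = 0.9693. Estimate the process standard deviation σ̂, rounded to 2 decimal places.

s̄ = (7.2 + 7.3 + 12.2 + 7.9 + 8.4 + 6.5 + 7.0 + 8.9 + 7.7) / 9 = 8.1222
σ̂ = s̄ / c₄ = 8.1222 / 0.9693 = 8.3795

8.38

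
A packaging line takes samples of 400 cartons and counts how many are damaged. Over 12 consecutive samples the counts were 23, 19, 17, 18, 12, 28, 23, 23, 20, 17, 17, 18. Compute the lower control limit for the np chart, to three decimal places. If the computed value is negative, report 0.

6.636

p̄ = Σdᵢ / (k·n) = 235 / (12 × 400) = 0.04896
LCL = np̄ − 3·√(np̄(1−p̄)) = 19.5833 − 3 × 4.3156 = 6.6365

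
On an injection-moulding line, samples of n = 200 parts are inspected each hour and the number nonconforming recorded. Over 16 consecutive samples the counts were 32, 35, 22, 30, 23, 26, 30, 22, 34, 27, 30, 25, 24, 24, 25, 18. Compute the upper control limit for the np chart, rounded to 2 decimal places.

41.11

p̄ = Σdᵢ / (k·n) = 427 / (16 × 200) = 0.13344
UCL = np̄ + 3·√(np̄(1−p̄)) = 26.6875 + 3 × √(26.6875×0.86656) = 26.6875 + 3 × 4.8090 = 41.1145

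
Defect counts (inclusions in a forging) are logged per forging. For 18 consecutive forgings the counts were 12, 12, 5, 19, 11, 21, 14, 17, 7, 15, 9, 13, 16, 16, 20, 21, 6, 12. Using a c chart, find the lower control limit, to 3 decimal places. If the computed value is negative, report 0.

2.576

c̄ = (12 + 12 + 5 + 19 + 11 + 21 + 14 + 17 + 7 + 15 + 9 + 13 + 16 + 16 + 20 + 21 + 6 + 12) / 18 = 246 / 18 = 13.6667
LCL = c̄ − 3√c̄ = 13.6667 − 3 × 3.6968 = 2.5761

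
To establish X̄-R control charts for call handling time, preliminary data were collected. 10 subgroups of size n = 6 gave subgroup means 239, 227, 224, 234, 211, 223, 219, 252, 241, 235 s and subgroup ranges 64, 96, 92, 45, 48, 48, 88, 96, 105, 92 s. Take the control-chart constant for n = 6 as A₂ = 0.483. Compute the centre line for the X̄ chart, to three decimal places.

230.500

X̄̄ = (239 + 227 + 224 + 234 + 211 + 223 + 219 + 252 + 241 + 235) / 10 = 2305.0000 / 10 = 230.5000
CL = X̄̄ = 230.5000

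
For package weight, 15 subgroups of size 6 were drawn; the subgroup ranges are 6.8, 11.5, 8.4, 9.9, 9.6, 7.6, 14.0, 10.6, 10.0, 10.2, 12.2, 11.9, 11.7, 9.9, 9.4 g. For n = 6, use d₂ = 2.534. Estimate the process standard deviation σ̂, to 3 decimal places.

R̄ = (6.8 + 11.5 + 8.4 + 9.9 + 9.6 + 7.6 + 14.0 + 10.6 + 10.0 + 10.2 + 12.2 + 11.9 + 11.7 + 9.9 + 9.4) / 15 = 10.2467
σ̂ = R̄ / d₂ = 10.2467 / 2.534 = 4.0437

4.044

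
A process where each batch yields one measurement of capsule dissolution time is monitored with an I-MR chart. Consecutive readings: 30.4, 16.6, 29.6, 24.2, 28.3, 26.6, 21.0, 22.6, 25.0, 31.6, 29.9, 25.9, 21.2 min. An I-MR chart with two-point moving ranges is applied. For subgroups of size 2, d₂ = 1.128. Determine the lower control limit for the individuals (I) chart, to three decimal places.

11.290

X̄ = (30.4 + 16.6 + 29.6 + 24.2 + 28.3 + 26.6 + 21.0 + 22.6 + 25.0 + 31.6 + 29.9 + 25.9 + 21.2) / 13 = 25.6077
Moving ranges: 13.8, 13.0, 5.4, 4.1, 1.7, 5.6, 1.6, 2.4, 6.6, 1.7, 4.0, 4.7; M̄R̄ = 64.6000 / 12 = 5.3833
LCL = X̄ − 3·M̄R̄/d₂ = 25.6077 − 3 × 5.3833 / 1.128 = 11.2903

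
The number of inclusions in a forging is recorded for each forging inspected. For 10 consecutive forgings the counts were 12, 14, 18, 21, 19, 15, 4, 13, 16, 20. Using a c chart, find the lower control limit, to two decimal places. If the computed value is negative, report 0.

3.50

c̄ = (12 + 14 + 18 + 21 + 19 + 15 + 4 + 13 + 16 + 20) / 10 = 152 / 10 = 15.2000
LCL = c̄ − 3√c̄ = 15.2000 − 3 × 3.8987 = 3.5038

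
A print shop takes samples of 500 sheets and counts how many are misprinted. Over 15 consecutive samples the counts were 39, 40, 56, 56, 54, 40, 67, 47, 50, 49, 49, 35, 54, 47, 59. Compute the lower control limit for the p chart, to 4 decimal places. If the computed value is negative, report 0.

0.0589

p̄ = Σdᵢ / (k·n) = 742 / (15 × 500) = 0.09893
LCL = p̄ − 3·√(p̄(1−p̄)/n) = 0.09893 − 3 × 0.01335 = 0.05888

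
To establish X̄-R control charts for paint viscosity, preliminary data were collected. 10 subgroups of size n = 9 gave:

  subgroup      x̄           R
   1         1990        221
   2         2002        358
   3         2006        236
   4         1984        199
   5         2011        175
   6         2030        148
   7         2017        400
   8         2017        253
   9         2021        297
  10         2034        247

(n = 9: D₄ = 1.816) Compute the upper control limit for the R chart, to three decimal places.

R̄ = (221 + 358 + 236 + 199 + 175 + 148 + 400 + 253 + 297 + 247) / 10 = 2534.0000 / 10 = 253.4000
UCL_R = D₄·R̄ = 1.816 × 253.4000 = 460.1744

460.174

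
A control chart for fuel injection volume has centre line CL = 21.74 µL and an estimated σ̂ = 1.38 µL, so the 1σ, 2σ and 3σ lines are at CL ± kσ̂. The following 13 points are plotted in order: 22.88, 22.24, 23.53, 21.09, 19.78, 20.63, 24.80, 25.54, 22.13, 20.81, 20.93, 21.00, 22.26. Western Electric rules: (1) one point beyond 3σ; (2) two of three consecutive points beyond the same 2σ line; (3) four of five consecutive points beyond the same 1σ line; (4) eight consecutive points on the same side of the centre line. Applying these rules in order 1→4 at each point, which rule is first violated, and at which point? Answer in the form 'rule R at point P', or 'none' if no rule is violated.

rule 2 at point 8

Zone of each point (C = within 1σ̂, B = 1σ̂–2σ̂, A = 2σ̂–3σ̂, * = beyond 3σ̂; sign = side of CL): 1:+C, 2:+C, 3:+B, 4:-C, 5:-B, 6:-C, 7:+A, 8:+A, 9:+C, 10:-C, 11:-C, 12:-C, 13:+C
Rule 2 (two of three consecutive points beyond the same 2σ limit) is satisfied at point 8.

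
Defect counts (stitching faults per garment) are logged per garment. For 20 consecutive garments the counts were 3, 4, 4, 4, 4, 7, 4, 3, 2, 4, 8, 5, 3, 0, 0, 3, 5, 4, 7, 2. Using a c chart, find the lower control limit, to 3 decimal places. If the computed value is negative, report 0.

0.000

c̄ = (3 + 4 + 4 + 4 + 4 + 7 + 4 + 3 + 2 + 4 + 8 + 5 + 3 + 0 + 0 + 3 + 5 + 4 + 7 + 2) / 20 = 76 / 20 = 3.8000
LCL = c̄ − 3√c̄ = 3.8000 − 3 × 1.9494 = -2.0481 → 0 (cannot be negative)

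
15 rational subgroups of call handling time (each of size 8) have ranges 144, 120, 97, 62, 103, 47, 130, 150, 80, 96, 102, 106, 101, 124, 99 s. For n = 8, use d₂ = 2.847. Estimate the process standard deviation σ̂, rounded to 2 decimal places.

36.55

R̄ = (144 + 120 + 97 + 62 + 103 + 47 + 130 + 150 + 80 + 96 + 102 + 106 + 101 + 124 + 99) / 15 = 104.0667
σ̂ = R̄ / d₂ = 104.0667 / 2.847 = 36.5531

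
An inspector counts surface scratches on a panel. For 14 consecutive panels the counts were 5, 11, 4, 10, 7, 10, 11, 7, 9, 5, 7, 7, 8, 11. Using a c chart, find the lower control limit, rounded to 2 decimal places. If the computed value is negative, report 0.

0.00

c̄ = (5 + 11 + 4 + 10 + 7 + 10 + 11 + 7 + 9 + 5 + 7 + 7 + 8 + 11) / 14 = 112 / 14 = 8.0000
LCL = c̄ − 3√c̄ = 8.0000 − 3 × 2.8284 = -0.4853 → 0 (cannot be negative)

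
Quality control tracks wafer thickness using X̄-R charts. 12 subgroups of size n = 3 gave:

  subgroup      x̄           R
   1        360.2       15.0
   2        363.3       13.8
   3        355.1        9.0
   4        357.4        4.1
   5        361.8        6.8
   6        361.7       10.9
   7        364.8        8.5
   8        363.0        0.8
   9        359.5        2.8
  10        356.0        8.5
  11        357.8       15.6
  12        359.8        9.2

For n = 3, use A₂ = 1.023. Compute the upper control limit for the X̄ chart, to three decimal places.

368.985

X̄̄ = (360.2 + 363.3 + 355.1 + 357.4 + 361.8 + 361.7 + 364.8 + 363.0 + 359.5 + 356.0 + 357.8 + 359.8) / 12 = 4320.4000 / 12 = 360.0333
R̄ = (15.0 + 13.8 + 9.0 + 4.1 + 6.8 + 10.9 + 8.5 + 0.8 + 2.8 + 8.5 + 15.6 + 9.2) / 12 = 105.0000 / 12 = 8.7500
UCL = X̄̄ + A₂·R̄ = 360.0333 + 1.023 × 8.7500 = 368.9846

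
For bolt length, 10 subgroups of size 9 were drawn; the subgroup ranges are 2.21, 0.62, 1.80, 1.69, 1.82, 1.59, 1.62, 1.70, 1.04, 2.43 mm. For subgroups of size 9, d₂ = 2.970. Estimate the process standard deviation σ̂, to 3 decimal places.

0.556

R̄ = (2.21 + 0.62 + 1.80 + 1.69 + 1.82 + 1.59 + 1.62 + 1.70 + 1.04 + 2.43) / 10 = 1.6520
σ̂ = R̄ / d₂ = 1.6520 / 2.970 = 0.5562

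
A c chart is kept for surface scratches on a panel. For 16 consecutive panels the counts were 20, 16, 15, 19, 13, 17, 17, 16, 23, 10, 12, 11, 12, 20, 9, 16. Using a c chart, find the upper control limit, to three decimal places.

27.138

c̄ = (20 + 16 + 15 + 19 + 13 + 17 + 17 + 16 + 23 + 10 + 12 + 11 + 12 + 20 + 9 + 16) / 16 = 246 / 16 = 15.3750
UCL = c̄ + 3√c̄ = 15.3750 + 3 × √15.3750 = 15.3750 + 3 × 3.9211 = 27.1383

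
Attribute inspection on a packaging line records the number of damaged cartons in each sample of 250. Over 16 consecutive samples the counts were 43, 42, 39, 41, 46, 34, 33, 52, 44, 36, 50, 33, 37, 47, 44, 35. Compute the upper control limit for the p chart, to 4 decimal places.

0.2343

p̄ = Σdᵢ / (k·n) = 656 / (16 × 250) = 0.16400
UCL = p̄ + 3·√(p̄(1−p̄)/n) = 0.16400 + 3 × √(0.16400×0.83600/250) = 0.16400 + 3 × 0.02342 = 0.23425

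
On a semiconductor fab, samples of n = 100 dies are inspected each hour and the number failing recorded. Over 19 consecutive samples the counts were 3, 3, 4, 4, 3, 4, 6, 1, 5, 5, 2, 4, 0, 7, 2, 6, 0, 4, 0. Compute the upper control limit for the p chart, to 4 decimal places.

p̄ = Σdᵢ / (k·n) = 63 / (19 × 100) = 0.03316
UCL = p̄ + 3·√(p̄(1−p̄)/n) = 0.03316 + 3 × √(0.03316×0.96684/100) = 0.03316 + 3 × 0.01790 = 0.08687

0.0869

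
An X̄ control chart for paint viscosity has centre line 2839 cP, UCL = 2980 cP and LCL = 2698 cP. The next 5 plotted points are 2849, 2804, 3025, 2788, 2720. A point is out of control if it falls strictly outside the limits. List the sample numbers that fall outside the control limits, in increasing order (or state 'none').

3

Compare each point to [2698, 2980]: sample 3 = 3025 > UCL.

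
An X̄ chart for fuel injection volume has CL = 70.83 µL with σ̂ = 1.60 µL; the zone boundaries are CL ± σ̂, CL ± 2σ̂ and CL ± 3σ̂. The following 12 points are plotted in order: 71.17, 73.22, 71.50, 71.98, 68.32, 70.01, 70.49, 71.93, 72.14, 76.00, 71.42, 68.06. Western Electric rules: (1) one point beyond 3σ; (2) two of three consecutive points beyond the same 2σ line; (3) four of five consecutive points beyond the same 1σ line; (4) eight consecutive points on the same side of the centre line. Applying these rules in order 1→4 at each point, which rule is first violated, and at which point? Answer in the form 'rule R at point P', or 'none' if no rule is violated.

rule 1 at point 10

Zone of each point (C = within 1σ̂, B = 1σ̂–2σ̂, A = 2σ̂–3σ̂, * = beyond 3σ̂; sign = side of CL): 1:+C, 2:+B, 3:+C, 4:+C, 5:-B, 6:-C, 7:-C, 8:+C, 9:+C, 10:+*, 11:+C, 12:-B
Rule 1 (one point beyond the 3σ limits) is satisfied at point 10.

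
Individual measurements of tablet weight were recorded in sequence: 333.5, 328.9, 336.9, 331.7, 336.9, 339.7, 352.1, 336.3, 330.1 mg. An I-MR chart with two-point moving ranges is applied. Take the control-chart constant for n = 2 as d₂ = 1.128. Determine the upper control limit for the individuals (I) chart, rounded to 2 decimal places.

X̄ = (333.5 + 328.9 + 336.9 + 331.7 + 336.9 + 339.7 + 352.1 + 336.3 + 330.1) / 9 = 336.2333
Moving ranges: 4.6, 8.0, 5.2, 5.2, 2.8, 12.4, 15.8, 6.2; M̄R̄ = 60.2000 / 8 = 7.5250
UCL = X̄ + 3·M̄R̄/d₂ = 336.2333 + 3 × 7.5250 / 1.128 = 356.2466

356.25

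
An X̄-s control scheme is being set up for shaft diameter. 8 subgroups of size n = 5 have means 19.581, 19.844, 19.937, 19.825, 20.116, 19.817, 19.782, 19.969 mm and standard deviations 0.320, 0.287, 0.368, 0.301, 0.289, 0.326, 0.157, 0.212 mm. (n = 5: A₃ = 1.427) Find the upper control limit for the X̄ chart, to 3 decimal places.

20.262

X̄̄ = (19.581 + 19.844 + 19.937 + 19.825 + 20.116 + 19.817 + 19.782 + 19.969) / 8 = 19.8589
s̄ = (0.320 + 0.287 + 0.368 + 0.301 + 0.289 + 0.326 + 0.157 + 0.212) / 8 = 0.2825
UCL = X̄̄ + A₃·s̄ = 19.8589 + 1.427 × 0.2825 = 20.2620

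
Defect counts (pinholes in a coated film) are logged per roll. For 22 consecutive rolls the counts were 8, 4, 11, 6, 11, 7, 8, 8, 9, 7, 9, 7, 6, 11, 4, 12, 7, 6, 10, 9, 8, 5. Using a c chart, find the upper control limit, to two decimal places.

c̄ = (8 + 4 + 11 + 6 + 11 + 7 + 8 + 8 + 9 + 7 + 9 + 7 + 6 + 11 + 4 + 12 + 7 + 6 + 10 + 9 + 8 + 5) / 22 = 173 / 22 = 7.8636
UCL = c̄ + 3√c̄ = 7.8636 + 3 × √7.8636 = 7.8636 + 3 × 2.8042 = 16.2763

16.28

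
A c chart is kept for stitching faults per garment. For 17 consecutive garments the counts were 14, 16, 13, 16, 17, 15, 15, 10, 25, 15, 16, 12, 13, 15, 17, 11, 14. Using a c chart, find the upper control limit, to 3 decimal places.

c̄ = (14 + 16 + 13 + 16 + 17 + 15 + 15 + 10 + 25 + 15 + 16 + 12 + 13 + 15 + 17 + 11 + 14) / 17 = 254 / 17 = 14.9412
UCL = c̄ + 3√c̄ = 14.9412 + 3 × √14.9412 = 14.9412 + 3 × 3.8654 = 26.5373

26.537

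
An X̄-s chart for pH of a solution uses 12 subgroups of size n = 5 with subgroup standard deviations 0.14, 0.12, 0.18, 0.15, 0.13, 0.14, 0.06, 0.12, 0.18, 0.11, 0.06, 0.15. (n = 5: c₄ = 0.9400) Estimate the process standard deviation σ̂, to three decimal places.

s̄ = (0.14 + 0.12 + 0.18 + 0.15 + 0.13 + 0.14 + 0.06 + 0.12 + 0.18 + 0.11 + 0.06 + 0.15) / 12 = 0.1283
σ̂ = s̄ / c₄ = 0.1283 / 0.9400 = 0.1365

0.137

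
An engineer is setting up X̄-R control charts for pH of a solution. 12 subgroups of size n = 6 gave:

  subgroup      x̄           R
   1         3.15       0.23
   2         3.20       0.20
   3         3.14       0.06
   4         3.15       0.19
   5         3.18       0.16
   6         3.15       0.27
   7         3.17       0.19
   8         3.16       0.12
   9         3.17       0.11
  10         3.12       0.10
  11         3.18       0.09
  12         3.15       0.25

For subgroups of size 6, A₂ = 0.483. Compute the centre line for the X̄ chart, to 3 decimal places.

3.160

X̄̄ = (3.15 + 3.20 + 3.14 + 3.15 + 3.18 + 3.15 + 3.17 + 3.16 + 3.17 + 3.12 + 3.18 + 3.15) / 12 = 37.9200 / 12 = 3.1600
CL = X̄̄ = 3.1600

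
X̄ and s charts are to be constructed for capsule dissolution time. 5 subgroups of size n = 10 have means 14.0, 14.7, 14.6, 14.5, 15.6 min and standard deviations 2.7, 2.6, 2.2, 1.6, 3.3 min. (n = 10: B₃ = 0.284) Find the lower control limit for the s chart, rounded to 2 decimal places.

s̄ = (2.7 + 2.6 + 2.2 + 1.6 + 3.3) / 5 = 2.4800
LCL_s = B₃·s̄ = 0.284 × 2.4800 = 0.7043

0.70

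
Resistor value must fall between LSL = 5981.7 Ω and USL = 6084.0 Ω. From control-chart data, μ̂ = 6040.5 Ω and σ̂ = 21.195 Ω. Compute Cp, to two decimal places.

0.80

Cp = (USL − LSL) / (6σ̂) = (6084.0 − 5981.7) / (6 × 21.195) = 102.3000 / 127.1700 = 0.8044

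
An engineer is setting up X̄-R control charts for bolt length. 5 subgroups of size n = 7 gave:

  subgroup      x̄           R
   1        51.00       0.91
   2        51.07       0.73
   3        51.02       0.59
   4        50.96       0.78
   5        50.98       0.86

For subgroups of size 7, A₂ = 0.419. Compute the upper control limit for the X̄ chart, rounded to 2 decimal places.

X̄̄ = (51.00 + 51.07 + 51.02 + 50.96 + 50.98) / 5 = 255.0300 / 5 = 51.0060
R̄ = (0.91 + 0.73 + 0.59 + 0.78 + 0.86) / 5 = 3.8700 / 5 = 0.7740
UCL = X̄̄ + A₂·R̄ = 51.0060 + 0.419 × 0.7740 = 51.3303

51.33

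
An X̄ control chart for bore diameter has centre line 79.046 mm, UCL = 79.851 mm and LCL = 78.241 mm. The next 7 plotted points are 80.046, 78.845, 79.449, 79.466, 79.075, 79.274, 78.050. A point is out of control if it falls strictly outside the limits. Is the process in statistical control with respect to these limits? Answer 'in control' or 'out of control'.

out of control

Compare each point to [78.241, 79.851]: sample 1 = 80.046 > UCL; sample 7 = 78.050 < LCL.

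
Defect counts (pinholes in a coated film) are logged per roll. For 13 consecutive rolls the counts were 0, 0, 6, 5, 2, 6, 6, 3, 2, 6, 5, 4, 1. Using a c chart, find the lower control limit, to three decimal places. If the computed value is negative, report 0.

c̄ = (0 + 0 + 6 + 5 + 2 + 6 + 6 + 3 + 2 + 6 + 5 + 4 + 1) / 13 = 46 / 13 = 3.5385
LCL = c̄ − 3√c̄ = 3.5385 − 3 × 1.8811 = -2.1048 → 0 (cannot be negative)

0.000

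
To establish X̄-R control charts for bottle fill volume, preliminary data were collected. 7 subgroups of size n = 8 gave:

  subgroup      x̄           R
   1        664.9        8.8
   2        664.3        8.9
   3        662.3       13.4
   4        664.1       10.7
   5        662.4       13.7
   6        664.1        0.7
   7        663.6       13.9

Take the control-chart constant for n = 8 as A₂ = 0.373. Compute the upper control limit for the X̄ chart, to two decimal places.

667.41

X̄̄ = (664.9 + 664.3 + 662.3 + 664.1 + 662.4 + 664.1 + 663.6) / 7 = 4645.7000 / 7 = 663.6714
R̄ = (8.8 + 8.9 + 13.4 + 10.7 + 13.7 + 0.7 + 13.9) / 7 = 70.1000 / 7 = 10.0143
UCL = X̄̄ + A₂·R̄ = 663.6714 + 0.373 × 10.0143 = 667.4068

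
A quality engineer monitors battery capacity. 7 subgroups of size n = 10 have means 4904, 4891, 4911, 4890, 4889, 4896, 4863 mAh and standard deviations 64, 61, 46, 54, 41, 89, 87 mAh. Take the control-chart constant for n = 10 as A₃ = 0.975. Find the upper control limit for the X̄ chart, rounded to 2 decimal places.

4953.56

X̄̄ = (4904 + 4891 + 4911 + 4890 + 4889 + 4896 + 4863) / 7 = 4892.0000
s̄ = (64 + 61 + 46 + 54 + 41 + 89 + 87) / 7 = 63.1429
UCL = X̄̄ + A₃·s̄ = 4892.0000 + 0.975 × 63.1429 = 4953.5643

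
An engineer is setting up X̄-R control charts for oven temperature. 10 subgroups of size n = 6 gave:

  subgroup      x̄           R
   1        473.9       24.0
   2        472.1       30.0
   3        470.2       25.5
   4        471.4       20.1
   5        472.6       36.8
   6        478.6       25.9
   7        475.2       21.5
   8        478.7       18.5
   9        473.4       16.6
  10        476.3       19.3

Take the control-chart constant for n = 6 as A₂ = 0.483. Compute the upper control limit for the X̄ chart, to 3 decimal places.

485.745

X̄̄ = (473.9 + 472.1 + 470.2 + 471.4 + 472.6 + 478.6 + 475.2 + 478.7 + 473.4 + 476.3) / 10 = 4742.4000 / 10 = 474.2400
R̄ = (24.0 + 30.0 + 25.5 + 20.1 + 36.8 + 25.9 + 21.5 + 18.5 + 16.6 + 19.3) / 10 = 238.2000 / 10 = 23.8200
UCL = X̄̄ + A₂·R̄ = 474.2400 + 0.483 × 23.8200 = 485.7451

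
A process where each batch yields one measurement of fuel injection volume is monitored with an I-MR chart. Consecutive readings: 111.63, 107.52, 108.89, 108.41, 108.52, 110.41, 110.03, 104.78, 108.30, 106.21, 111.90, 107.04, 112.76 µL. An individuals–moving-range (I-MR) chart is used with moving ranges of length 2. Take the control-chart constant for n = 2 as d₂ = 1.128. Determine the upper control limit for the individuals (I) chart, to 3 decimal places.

116.815

X̄ = (111.63 + 107.52 + 108.89 + 108.41 + 108.52 + 110.41 + 110.03 + 104.78 + 108.30 + 106.21 + 111.90 + 107.04 + 112.76) / 13 = 108.9538
Moving ranges: 4.11, 1.37, 0.48, 0.11, 1.89, 0.38, 5.25, 3.52, 2.09, 5.69, 4.86, 5.72; M̄R̄ = 35.4700 / 12 = 2.9558
UCL = X̄ + 3·M̄R̄/d₂ = 108.9538 + 3 × 2.9558 / 1.128 = 116.8151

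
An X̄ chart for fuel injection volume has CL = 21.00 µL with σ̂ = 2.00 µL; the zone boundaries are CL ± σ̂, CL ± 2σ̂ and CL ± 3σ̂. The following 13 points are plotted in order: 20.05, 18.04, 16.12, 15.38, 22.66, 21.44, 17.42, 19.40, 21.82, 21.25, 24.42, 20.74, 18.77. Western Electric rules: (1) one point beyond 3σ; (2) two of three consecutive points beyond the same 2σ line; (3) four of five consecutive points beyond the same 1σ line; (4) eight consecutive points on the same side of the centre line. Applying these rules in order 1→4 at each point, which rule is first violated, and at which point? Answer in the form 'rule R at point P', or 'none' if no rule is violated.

Zone of each point (C = within 1σ̂, B = 1σ̂–2σ̂, A = 2σ̂–3σ̂, * = beyond 3σ̂; sign = side of CL): 1:-C, 2:-B, 3:-A, 4:-A, 5:+C, 6:+C, 7:-B, 8:-C, 9:+C, 10:+C, 11:+B, 12:-C, 13:-B
Rule 2 (two of three consecutive points beyond the same 2σ limit) is satisfied at point 4.

rule 2 at point 4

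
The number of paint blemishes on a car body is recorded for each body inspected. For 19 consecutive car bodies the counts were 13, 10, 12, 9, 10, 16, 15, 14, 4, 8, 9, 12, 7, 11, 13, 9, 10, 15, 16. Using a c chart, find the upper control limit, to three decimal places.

c̄ = (13 + 10 + 12 + 9 + 10 + 16 + 15 + 14 + 4 + 8 + 9 + 12 + 7 + 11 + 13 + 9 + 10 + 15 + 16) / 19 = 213 / 19 = 11.2105
UCL = c̄ + 3√c̄ = 11.2105 + 3 × √11.2105 = 11.2105 + 3 × 3.3482 = 21.2552

21.255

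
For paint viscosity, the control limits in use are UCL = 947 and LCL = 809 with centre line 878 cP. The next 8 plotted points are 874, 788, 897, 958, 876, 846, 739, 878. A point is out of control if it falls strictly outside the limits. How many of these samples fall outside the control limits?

Compare each point to [809, 947]: sample 2 = 788 < LCL; sample 4 = 958 > UCL; sample 7 = 739 < LCL.

3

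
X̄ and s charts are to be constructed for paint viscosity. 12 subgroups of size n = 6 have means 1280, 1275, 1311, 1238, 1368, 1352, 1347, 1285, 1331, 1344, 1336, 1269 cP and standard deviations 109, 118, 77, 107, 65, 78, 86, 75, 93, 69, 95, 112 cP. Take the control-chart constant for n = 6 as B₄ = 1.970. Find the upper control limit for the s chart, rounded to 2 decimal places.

s̄ = (109 + 118 + 77 + 107 + 65 + 78 + 86 + 75 + 93 + 69 + 95 + 112) / 12 = 90.3333
UCL_s = B₄·s̄ = 1.970 × 90.3333 = 177.9567

177.96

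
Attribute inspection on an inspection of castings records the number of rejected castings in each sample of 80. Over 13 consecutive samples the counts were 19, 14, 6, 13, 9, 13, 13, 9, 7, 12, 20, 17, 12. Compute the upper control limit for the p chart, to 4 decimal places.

0.2799

p̄ = Σdᵢ / (k·n) = 164 / (13 × 80) = 0.15769
UCL = p̄ + 3·√(p̄(1−p̄)/n) = 0.15769 + 3 × √(0.15769×0.84231/80) = 0.15769 + 3 × 0.04075 = 0.27993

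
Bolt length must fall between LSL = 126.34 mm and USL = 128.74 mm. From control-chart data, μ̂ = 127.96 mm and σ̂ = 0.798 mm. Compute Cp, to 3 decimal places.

0.501

Cp = (USL − LSL) / (6σ̂) = (128.74 − 126.34) / (6 × 0.798) = 2.4000 / 4.7880 = 0.5013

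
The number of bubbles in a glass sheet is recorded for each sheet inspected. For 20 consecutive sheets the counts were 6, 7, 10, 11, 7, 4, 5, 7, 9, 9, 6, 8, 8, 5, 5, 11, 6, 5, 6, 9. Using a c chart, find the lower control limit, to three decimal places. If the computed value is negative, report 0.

c̄ = (6 + 7 + 10 + 11 + 7 + 4 + 5 + 7 + 9 + 9 + 6 + 8 + 8 + 5 + 5 + 11 + 6 + 5 + 6 + 9) / 20 = 144 / 20 = 7.2000
LCL = c̄ − 3√c̄ = 7.2000 − 3 × 2.6833 = -0.8498 → 0 (cannot be negative)

0.000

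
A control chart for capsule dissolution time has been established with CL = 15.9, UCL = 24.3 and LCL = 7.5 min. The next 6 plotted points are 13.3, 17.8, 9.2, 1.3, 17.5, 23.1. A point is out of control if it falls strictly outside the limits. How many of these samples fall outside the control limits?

1

Compare each point to [7.5, 24.3]: sample 4 = 1.3 < LCL.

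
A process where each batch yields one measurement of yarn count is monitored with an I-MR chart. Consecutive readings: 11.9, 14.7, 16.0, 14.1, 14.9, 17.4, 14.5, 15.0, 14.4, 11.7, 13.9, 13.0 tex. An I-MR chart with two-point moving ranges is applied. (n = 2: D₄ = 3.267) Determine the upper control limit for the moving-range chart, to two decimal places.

Moving ranges: 2.8, 1.3, 1.9, 0.8, 2.5, 2.9, 0.5, 0.6, 2.7, 2.2, 0.9; M̄R̄ = 19.1000 / 11 = 1.7364
UCL_MR = D₄·M̄R̄ = 3.267 × 1.7364 = 5.6727

5.67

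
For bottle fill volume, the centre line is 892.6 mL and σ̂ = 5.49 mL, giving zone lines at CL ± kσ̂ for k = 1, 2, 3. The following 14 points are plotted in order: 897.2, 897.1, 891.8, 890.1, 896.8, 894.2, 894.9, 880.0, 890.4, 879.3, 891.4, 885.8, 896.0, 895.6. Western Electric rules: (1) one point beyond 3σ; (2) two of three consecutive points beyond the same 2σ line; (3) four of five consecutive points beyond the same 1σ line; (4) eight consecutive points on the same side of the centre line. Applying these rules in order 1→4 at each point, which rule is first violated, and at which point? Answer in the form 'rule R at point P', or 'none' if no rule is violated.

Zone of each point (C = within 1σ̂, B = 1σ̂–2σ̂, A = 2σ̂–3σ̂, * = beyond 3σ̂; sign = side of CL): 1:+C, 2:+C, 3:-C, 4:-C, 5:+C, 6:+C, 7:+C, 8:-A, 9:-C, 10:-A, 11:-C, 12:-B, 13:+C, 14:+C
Rule 2 (two of three consecutive points beyond the same 2σ limit) is satisfied at point 10.

rule 2 at point 10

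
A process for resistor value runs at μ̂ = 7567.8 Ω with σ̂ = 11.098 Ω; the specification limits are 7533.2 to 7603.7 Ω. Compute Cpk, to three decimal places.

Cpu = (USL − μ̂) / (3σ̂) = (7603.7 − 7567.8) / (3 × 11.098) = 1.0783; Cpl = (μ̂ − LSL) / (3σ̂) = (7567.8 − 7533.2) / (3 × 11.098) = 1.0392; Cpk = min(Cpu, Cpl) = 1.0392

1.039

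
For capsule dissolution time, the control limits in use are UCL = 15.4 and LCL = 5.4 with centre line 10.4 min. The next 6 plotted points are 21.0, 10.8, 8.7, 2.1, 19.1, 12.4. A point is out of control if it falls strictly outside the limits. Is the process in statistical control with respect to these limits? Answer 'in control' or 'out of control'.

Compare each point to [5.4, 15.4]: sample 1 = 21.0 > UCL; sample 4 = 2.1 < LCL; sample 5 = 19.1 > UCL.

out of control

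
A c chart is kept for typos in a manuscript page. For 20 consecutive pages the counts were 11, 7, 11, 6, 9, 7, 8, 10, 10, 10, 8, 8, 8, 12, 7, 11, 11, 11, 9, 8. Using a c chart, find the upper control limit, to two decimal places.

c̄ = (11 + 7 + 11 + 6 + 9 + 7 + 8 + 10 + 10 + 10 + 8 + 8 + 8 + 12 + 7 + 11 + 11 + 11 + 9 + 8) / 20 = 182 / 20 = 9.1000
UCL = c̄ + 3√c̄ = 9.1000 + 3 × √9.1000 = 9.1000 + 3 × 3.0166 = 18.1499

18.15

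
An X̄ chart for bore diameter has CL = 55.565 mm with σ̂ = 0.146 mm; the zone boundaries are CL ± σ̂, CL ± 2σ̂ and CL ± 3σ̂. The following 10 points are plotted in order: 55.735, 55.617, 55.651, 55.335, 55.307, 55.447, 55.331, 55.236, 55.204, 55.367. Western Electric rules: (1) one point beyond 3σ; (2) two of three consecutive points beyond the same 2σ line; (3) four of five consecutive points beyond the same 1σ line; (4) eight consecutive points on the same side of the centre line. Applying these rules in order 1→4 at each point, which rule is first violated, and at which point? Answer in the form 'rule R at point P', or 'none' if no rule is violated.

Zone of each point (C = within 1σ̂, B = 1σ̂–2σ̂, A = 2σ̂–3σ̂, * = beyond 3σ̂; sign = side of CL): 1:+B, 2:+C, 3:+C, 4:-B, 5:-B, 6:-C, 7:-B, 8:-A, 9:-A, 10:-B
Rule 3 (four of five consecutive points beyond the same 1σ limit) is satisfied at point 8.

rule 3 at point 8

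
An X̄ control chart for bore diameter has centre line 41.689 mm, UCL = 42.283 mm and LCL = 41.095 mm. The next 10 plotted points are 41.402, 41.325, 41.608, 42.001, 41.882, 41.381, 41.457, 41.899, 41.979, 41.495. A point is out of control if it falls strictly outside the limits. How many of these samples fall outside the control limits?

All 10 points lie within [41.095, 42.283].

0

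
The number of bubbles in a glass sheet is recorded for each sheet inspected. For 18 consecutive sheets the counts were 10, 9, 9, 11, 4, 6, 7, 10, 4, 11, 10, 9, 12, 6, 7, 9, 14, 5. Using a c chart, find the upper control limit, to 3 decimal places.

17.246

c̄ = (10 + 9 + 9 + 11 + 4 + 6 + 7 + 10 + 4 + 11 + 10 + 9 + 12 + 6 + 7 + 9 + 14 + 5) / 18 = 153 / 18 = 8.5000
UCL = c̄ + 3√c̄ = 8.5000 + 3 × √8.5000 = 8.5000 + 3 × 2.9155 = 17.2464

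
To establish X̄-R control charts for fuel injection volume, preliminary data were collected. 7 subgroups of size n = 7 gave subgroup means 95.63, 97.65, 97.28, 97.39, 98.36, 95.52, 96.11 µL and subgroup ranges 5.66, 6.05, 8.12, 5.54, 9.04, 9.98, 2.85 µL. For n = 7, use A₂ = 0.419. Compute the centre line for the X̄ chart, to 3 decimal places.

96.849

X̄̄ = (95.63 + 97.65 + 97.28 + 97.39 + 98.36 + 95.52 + 96.11) / 7 = 677.9400 / 7 = 96.8486
CL = X̄̄ = 96.8486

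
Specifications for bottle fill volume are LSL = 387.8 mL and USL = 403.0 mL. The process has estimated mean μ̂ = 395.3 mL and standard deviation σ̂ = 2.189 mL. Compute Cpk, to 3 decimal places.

Cpu = (USL − μ̂) / (3σ̂) = (403.0 − 395.3) / (3 × 2.189) = 1.1725; Cpl = (μ̂ − LSL) / (3σ̂) = (395.3 − 387.8) / (3 × 2.189) = 1.1421; Cpk = min(Cpu, Cpl) = 1.1421

1.142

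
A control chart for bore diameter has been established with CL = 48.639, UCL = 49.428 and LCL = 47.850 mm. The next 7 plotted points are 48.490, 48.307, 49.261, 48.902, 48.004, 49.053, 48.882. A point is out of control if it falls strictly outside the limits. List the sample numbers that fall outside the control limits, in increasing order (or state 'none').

All 7 points lie within [47.850, 49.428].

none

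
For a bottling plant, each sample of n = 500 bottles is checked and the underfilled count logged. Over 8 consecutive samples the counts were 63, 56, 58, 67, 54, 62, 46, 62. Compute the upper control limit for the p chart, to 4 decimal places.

0.1601

p̄ = Σdᵢ / (k·n) = 468 / (8 × 500) = 0.11700
UCL = p̄ + 3·√(p̄(1−p̄)/n) = 0.11700 + 3 × √(0.11700×0.88300/500) = 0.11700 + 3 × 0.01437 = 0.16012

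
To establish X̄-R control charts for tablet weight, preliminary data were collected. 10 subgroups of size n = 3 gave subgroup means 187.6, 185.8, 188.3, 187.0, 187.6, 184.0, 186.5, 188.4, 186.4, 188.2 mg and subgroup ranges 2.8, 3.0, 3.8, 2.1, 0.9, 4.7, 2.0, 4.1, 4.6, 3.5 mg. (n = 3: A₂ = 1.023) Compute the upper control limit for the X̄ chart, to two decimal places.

X̄̄ = (187.6 + 185.8 + 188.3 + 187.0 + 187.6 + 184.0 + 186.5 + 188.4 + 186.4 + 188.2) / 10 = 1869.8000 / 10 = 186.9800
R̄ = (2.8 + 3.0 + 3.8 + 2.1 + 0.9 + 4.7 + 2.0 + 4.1 + 4.6 + 3.5) / 10 = 31.5000 / 10 = 3.1500
UCL = X̄̄ + A₂·R̄ = 186.9800 + 1.023 × 3.1500 = 190.2024

190.20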